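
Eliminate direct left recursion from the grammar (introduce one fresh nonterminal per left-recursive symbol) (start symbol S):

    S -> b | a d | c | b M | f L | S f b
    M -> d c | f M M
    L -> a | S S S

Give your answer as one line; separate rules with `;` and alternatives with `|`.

S is directly left-recursive.
For S: α = {f b}, β = {b, a d, c, b M, f L}. Rewrite as S → β S' and S' → α S' | ε.

S -> b S' | a d S' | c S' | b M S' | f L S'; M -> d c | f M M; L -> a | S S S; S' -> f b S' | ε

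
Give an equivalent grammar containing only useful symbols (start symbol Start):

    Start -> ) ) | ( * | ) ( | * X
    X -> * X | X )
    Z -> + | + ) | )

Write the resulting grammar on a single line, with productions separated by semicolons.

Generating nonterminals: {Start, Z}.
Reachable from Start after that: {Start}.
Removed useless symbols: {X, Z} and every production mentioning them.

Start -> ) ) | ( * | ) (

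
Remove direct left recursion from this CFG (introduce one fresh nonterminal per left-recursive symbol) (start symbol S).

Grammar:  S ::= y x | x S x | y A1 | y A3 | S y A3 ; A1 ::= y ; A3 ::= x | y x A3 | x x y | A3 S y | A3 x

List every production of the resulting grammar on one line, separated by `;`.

Directly left-recursive nonterminals: S, A3.
For S: α = {y A3}, β = {y x, x S x, y A1, y A3}. Rewrite as S → β S' and S' → α S' | ε.
For A3: α = {S y, x}, β = {x, y x A3, x x y}. Rewrite as A3 → β A3' and A3' → α A3' | ε.

S ::= y x S' | x S x S' | y A1 S' | y A3 S'; A1 ::= y; A3 ::= x A3' | y x A3 A3' | x x y A3'; S' ::= y A3 S' | ε; A3' ::= S y A3' | x A3' | ε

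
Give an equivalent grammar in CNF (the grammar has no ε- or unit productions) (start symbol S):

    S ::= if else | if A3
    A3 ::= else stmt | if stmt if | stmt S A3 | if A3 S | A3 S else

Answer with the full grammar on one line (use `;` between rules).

Introduce a nonterminal for each terminal appearing in a rule of length ≥ 2: X1 → if, X2 → else, X3 → stmt.
Binarize each right-hand side of length ≥ 3 by chaining fresh nonterminals (Y1, Y2, …): affected rules were A3 → X1 X3 X1; A3 → X3 S A3; A3 → X1 A3 S; A3 → A3 S X2.

S ::= X1 X2 | X1 A3; A3 ::= X2 X3 | X1 Y1 | X3 Y2 | X1 Y3 | A3 Y4; X1 ::= if; X2 ::= else; X3 ::= stmt; Y1 ::= X3 X1; Y2 ::= S A3; Y3 ::= A3 S; Y4 ::= S X2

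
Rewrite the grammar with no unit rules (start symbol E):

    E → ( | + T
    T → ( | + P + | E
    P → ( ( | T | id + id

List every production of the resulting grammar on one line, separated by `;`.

E → ( | + T; T → ( | + T | + P +; P → ( | + T | ( ( | id + id | + P +

Unit pairs: P ⇒* {E, T}; T ⇒* {E}.
Replace each nonterminal's rules with the union of the non-unit rules of every nonterminal it unit-derives.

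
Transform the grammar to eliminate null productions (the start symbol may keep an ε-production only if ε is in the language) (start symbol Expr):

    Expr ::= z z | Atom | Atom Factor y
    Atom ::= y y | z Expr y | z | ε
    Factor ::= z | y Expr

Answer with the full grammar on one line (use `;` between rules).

Nullable nonterminals: {Atom, Expr}.
ε ∈ L(G) since Expr is nullable, so keep Expr → ε.
For each production, add variants omitting each subset of nullable occurrences: Expr → Atom Factor y gives Atom Factor y | Factor y. Atom → z Expr y gives z Expr y | z y. Factor → y Expr gives y Expr | y.

Expr ::= z z | Atom | Atom Factor y | Factor y | ε; Atom ::= y y | z Expr y | z y | z; Factor ::= z | y Expr | y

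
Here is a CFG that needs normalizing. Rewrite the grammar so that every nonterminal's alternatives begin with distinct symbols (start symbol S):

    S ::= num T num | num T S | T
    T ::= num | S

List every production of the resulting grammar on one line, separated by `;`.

S has alternatives sharing prefix 'num T': factor to S → num T S' with S' → num | S.

S ::= T | num T S'; T ::= num | S; S' ::= num | S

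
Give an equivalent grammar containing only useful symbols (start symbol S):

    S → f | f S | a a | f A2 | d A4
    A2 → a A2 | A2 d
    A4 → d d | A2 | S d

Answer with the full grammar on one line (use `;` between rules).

S → f | f S | a a | d A4; A4 → d d | S d

Generating nonterminals: {A4, S}.
Reachable from S after that: {A4, S}.
Removed useless symbols: {A2} and every production mentioning them.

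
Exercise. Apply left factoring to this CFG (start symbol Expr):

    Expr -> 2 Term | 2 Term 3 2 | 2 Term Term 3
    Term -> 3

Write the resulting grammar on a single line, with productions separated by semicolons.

Expr -> 2 Term Expr1; Term -> 3; Expr1 -> ε | 3 2 | Term 3

Expr has alternatives sharing prefix '2 Term': factor to Expr → 2 Term Expr1 with Expr1 → ε | 3 2 | Term 3.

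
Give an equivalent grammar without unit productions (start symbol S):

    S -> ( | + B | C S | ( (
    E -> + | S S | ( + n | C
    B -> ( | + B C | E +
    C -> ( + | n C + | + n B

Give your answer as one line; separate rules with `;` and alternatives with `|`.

Unit pairs: E ⇒* {C}.
For each unit pair (A, B), copy every non-unit production of B to A, then drop all unit productions.

S -> ( | + B | C S | ( (; E -> + | S S | ( + n | ( + | n C + | + n B; B -> ( | + B C | E +; C -> ( + | n C + | + n B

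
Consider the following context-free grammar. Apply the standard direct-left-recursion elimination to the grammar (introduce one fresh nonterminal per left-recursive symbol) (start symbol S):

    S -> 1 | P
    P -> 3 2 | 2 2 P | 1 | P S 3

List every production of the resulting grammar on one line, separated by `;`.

Directly left-recursive nonterminal: P.
For P: α = {S 3}, β = {3 2, 2 2 P, 1}. Rewrite as P → β P' and P' → α P' | ε.

S -> 1 | P; P -> 3 2 P' | 2 2 P P' | 1 P'; P' -> S 3 P' | epsilon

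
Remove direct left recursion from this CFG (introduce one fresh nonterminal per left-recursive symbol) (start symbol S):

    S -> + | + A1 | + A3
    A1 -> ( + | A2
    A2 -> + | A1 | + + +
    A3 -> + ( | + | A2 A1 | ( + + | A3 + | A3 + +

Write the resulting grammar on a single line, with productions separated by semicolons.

A3 is directly left-recursive.
For A3: α = {+, + +}, β = {+ (, +, A2 A1, ( + +}. Rewrite as A3 → β A3' and A3' → α A3' | ε.

S -> + | + A1 | + A3; A1 -> ( + | A2; A2 -> + | A1 | + + +; A3 -> + ( A3' | + A3' | A2 A1 A3' | ( + + A3'; A3' -> + A3' | + + A3' | ε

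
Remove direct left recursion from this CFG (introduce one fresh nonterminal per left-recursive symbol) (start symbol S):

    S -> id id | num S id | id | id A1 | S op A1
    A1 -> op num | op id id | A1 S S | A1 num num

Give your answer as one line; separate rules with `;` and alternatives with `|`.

Directly left-recursive nonterminals: S, A1.
For S: α = {op A1}, β = {id id, num S id, id, id A1}. Rewrite as S → β S' and S' → α S' | ε.
For A1: α = {S S, num num}, β = {op num, op id id}. Rewrite as A1 → β A1' and A1' → α A1' | ε.

S -> id id S' | num S id S' | id S' | id A1 S'; A1 -> op num A1' | op id id A1'; S' -> op A1 S' | eps; A1' -> S S A1' | num num A1' | eps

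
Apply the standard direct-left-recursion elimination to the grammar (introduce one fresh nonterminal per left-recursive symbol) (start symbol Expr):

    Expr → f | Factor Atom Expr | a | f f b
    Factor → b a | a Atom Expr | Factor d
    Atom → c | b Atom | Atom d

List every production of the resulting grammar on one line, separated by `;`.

Factor, Atom are directly left-recursive.
For Factor: α = {d}, β = {b a, a Atom Expr}. Rewrite as Factor → β Factor1 and Factor1 → α Factor1 | ε.
For Atom: α = {d}, β = {c, b Atom}. Rewrite as Atom → β Atom1 and Atom1 → α Atom1 | ε.

Expr → f | Factor Atom Expr | a | f f b; Factor → b a Factor1 | a Atom Expr Factor1; Atom → c Atom1 | b Atom Atom1; Factor1 → d Factor1 | ε; Atom1 → d Atom1 | ε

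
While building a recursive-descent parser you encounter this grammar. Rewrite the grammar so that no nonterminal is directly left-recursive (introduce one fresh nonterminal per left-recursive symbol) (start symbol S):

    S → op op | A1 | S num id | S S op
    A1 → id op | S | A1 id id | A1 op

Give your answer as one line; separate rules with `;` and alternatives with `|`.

Left recursion appears on S, A1.
For S: α = {num id, S op}, β = {op op, A1}. Rewrite as S → β S' and S' → α S' | ε.
For A1: α = {id id, op}, β = {id op, S}. Rewrite as A1 → β A1' and A1' → α A1' | ε.

S → op op S' | A1 S'; A1 → id op A1' | S A1'; S' → num id S' | S op S' | eps; A1' → id id A1' | op A1' | eps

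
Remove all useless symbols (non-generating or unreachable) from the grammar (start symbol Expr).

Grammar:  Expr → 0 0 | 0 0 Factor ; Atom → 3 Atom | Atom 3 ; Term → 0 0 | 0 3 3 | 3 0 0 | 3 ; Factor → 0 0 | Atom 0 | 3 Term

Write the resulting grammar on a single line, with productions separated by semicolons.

Generating nonterminals: {Expr, Factor, Term}.
Reachable from Expr after that: {Expr, Factor, Term}.
Removed useless symbols: {Atom} and every production mentioning them.

Expr → 0 0 | 0 0 Factor; Term → 0 0 | 0 3 3 | 3 0 0 | 3; Factor → 0 0 | 3 Term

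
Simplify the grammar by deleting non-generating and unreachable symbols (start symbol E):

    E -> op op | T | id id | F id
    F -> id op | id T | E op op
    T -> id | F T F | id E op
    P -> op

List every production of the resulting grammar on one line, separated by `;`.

Generating nonterminals: {E, F, P, T}.
Reachable from E after that: {E, F, T}.
Removed useless symbols: {P} and every production mentioning them.

E -> op op | T | id id | F id; F -> id op | id T | E op op; T -> id | F T F | id E op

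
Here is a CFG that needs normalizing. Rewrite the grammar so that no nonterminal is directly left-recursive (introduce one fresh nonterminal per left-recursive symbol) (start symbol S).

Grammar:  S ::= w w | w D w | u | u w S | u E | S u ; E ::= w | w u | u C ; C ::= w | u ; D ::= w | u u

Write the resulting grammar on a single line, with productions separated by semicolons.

S ::= w w S' | w D w S' | u S' | u w S S' | u E S'; E ::= w | w u | u C; C ::= w | u; D ::= w | u u; S' ::= u S' | ε

Directly left-recursive nonterminal: S.
For S: α = {u}, β = {w w, w D w, u, u w S, u E}. Rewrite as S → β S' and S' → α S' | ε.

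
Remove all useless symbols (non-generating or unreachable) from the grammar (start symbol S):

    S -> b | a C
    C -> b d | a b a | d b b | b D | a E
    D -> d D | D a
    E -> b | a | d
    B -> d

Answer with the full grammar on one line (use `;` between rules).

Generating nonterminals: {B, C, E, S}.
Reachable from S after that: {C, E, S}.
Removed useless symbols: {B, D} and every production mentioning them.

S -> b | a C; C -> b d | a b a | d b b | a E; E -> b | a | d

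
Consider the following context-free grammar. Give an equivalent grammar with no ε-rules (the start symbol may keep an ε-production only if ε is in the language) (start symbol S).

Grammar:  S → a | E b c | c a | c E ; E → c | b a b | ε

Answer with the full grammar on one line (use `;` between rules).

Nullable nonterminals: {E}.
ε ∉ L(G), so no ε-production is kept.
For each production, add variants omitting each subset of nullable occurrences: S → E b c gives E b c | b c. S → c E gives c E | c.

S → a | E b c | b c | c a | c E | c; E → c | b a b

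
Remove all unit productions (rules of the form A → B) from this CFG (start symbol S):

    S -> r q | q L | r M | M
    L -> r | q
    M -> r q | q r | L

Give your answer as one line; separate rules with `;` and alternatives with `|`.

Unit pairs: M ⇒* {L}; S ⇒* {L, M}.
For each unit pair (A, B), copy every non-unit production of B to A, then drop all unit productions.

S -> r | q | r q | q L | r M | q r; L -> r | q; M -> r | q | r q | q r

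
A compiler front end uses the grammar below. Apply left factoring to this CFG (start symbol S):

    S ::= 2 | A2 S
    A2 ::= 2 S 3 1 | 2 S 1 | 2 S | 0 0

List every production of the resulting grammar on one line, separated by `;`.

S ::= 2 | A2 S; A2 ::= 0 0 | 2 S A2'; A2' ::= 3 1 | 1 | ε

A2 has alternatives sharing prefix '2 S': factor to A2 → 2 S A2' with A2' → 3 1 | 1 | ε.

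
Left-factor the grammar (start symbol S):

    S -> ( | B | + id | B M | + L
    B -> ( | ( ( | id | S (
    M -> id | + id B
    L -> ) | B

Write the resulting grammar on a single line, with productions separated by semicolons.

S has alternatives sharing prefix 'B': factor to S → B S' with S' → ε | M.
S has alternatives sharing prefix '+': factor to S → + S'' with S'' → id | L.
B has alternatives sharing prefix '(': factor to B → ( B' with B' → ε | (.

S -> ( | B S' | + S''; B -> id | S ( | ( B'; M -> id | + id B; L -> ) | B; S' -> epsilon | M; S'' -> id | L; B' -> epsilon | (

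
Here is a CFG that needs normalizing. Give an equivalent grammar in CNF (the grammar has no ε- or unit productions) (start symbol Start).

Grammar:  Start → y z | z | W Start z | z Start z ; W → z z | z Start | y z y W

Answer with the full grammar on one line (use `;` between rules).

Start → X1 X2 | z | W Y1 | X2 Y2; W → X2 X2 | X2 Start | X1 Y3; X1 → y; X2 → z; Y1 → Start X2; Y2 → Start X2; Y3 → X2 Y4; Y4 → X1 W

Introduce a nonterminal for each terminal appearing in a rule of length ≥ 2: X1 → y, X2 → z.
Binarize each right-hand side of length ≥ 3 by chaining fresh nonterminals (Y1, Y2, …): affected rules were Start → W Start X2; Start → X2 Start X2; W → X1 X2 X1 W.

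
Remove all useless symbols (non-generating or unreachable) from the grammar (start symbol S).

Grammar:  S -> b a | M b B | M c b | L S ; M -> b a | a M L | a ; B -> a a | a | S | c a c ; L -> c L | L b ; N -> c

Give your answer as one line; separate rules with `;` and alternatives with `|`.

Generating nonterminals: {B, M, N, S}.
Reachable from S after that: {B, M, S}.
Removed useless symbols: {L, N} and every production mentioning them.

S -> b a | M b B | M c b; M -> b a | a; B -> a a | a | S | c a c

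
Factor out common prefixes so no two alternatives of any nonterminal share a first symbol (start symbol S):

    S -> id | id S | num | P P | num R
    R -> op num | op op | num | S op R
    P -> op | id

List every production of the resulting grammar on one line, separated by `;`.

S has alternatives sharing prefix 'id': factor to S → id S' with S' → ε | S.
S has alternatives sharing prefix 'num': factor to S → num S'' with S'' → ε | R.
R has alternatives sharing prefix 'op': factor to R → op R' with R' → num | op.

S -> P P | id S' | num S''; R -> num | S op R | op R'; P -> op | id; S' -> ε | S; S'' -> ε | R; R' -> num | op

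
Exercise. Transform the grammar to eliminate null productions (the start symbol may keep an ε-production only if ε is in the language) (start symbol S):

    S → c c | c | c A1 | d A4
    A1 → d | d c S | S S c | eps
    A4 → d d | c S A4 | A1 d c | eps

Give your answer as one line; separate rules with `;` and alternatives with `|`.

The nullable symbols are {A1, A4}.
ε ∉ L(G), so no ε-production is kept.
Expand every rule over subsets of its nullable positions: S → d A4 gives d A4 | d. A4 → c S A4 gives c S A4 | c S. A4 → A1 d c gives A1 d c | d c.

S → c c | c | c A1 | d A4 | d; A1 → d | d c S | S S c; A4 → d d | c S A4 | c S | A1 d c | d c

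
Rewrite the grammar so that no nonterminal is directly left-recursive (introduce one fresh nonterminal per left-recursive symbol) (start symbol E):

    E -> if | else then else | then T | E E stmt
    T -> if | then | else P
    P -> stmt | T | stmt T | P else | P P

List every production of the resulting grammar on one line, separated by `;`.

E -> if E' | else then else E' | then T E'; T -> if | then | else P; P -> stmt P' | T P' | stmt T P'; E' -> E stmt E' | eps; P' -> else P' | P P' | eps

Directly left-recursive nonterminals: E, P.
For E: α = {E stmt}, β = {if, else then else, then T}. Rewrite as E → β E' and E' → α E' | ε.
For P: α = {else, P}, β = {stmt, T, stmt T}. Rewrite as P → β P' and P' → α P' | ε.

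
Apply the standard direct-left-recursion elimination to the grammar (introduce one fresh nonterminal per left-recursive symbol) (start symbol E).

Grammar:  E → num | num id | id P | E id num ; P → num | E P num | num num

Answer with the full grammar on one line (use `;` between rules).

E → num E' | num id E' | id P E'; P → num | E P num | num num; E' → id num E' | ε

Directly left-recursive nonterminal: E.
For E: α = {id num}, β = {num, num id, id P}. Rewrite as E → β E' and E' → α E' | ε.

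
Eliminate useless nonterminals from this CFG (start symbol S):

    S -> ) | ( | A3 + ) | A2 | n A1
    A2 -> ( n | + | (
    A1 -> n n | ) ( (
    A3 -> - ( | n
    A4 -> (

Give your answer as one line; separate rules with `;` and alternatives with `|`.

S -> ) | ( | A3 + ) | A2 | n A1; A2 -> ( n | + | (; A1 -> n n | ) ( (; A3 -> - ( | n

Generating nonterminals: {A1, A2, A3, A4, S}.
Reachable from S after that: {A1, A2, A3, S}.
Removed useless symbols: {A4} and every production mentioning them.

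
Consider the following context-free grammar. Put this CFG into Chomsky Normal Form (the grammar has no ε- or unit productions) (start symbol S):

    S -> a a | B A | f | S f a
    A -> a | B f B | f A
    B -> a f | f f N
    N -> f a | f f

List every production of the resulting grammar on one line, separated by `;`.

S -> X1 X1 | B A | f | S Y1; A -> a | B Y2 | X2 A; B -> X1 X2 | X2 Y3; N -> X2 X1 | X2 X2; X1 -> a; X2 -> f; Y1 -> X2 X1; Y2 -> X2 B; Y3 -> X2 N

Introduce a nonterminal for each terminal appearing in a rule of length ≥ 2: X1 → a, X2 → f.
Binarize each right-hand side of length ≥ 3 by chaining fresh nonterminals (Y1, Y2, …): affected rules were S → S X2 X1; A → B X2 B; B → X2 X2 N.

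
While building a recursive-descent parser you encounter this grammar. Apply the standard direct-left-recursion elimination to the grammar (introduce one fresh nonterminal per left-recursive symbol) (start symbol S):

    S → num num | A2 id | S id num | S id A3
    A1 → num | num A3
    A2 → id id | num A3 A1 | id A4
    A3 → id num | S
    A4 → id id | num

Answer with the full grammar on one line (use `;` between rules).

S → num num S' | A2 id S'; A1 → num | num A3; A2 → id id | num A3 A1 | id A4; A3 → id num | S; A4 → id id | num; S' → id num S' | id A3 S' | ε

Directly left-recursive nonterminal: S.
For S: α = {id num, id A3}, β = {num num, A2 id}. Rewrite as S → β S' and S' → α S' | ε.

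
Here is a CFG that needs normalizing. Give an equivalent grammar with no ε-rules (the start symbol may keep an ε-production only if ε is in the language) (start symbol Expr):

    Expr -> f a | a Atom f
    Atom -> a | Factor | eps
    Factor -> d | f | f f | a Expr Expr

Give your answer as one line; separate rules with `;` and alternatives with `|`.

Expr -> f a | a Atom f | a f; Atom -> a | Factor; Factor -> d | f | f f | a Expr Expr

The nullable symbols are {Atom}.
ε ∉ L(G), so no ε-production is kept.
Expand every rule over subsets of its nullable positions: Expr → a Atom f gives a Atom f | a f.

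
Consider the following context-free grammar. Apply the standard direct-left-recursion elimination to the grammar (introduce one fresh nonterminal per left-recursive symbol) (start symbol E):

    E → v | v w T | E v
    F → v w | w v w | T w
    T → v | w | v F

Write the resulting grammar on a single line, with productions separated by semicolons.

E → v E' | v w T E'; F → v w | w v w | T w; T → v | w | v F; E' → v E' | ε

Directly left-recursive nonterminal: E.
For E: α = {v}, β = {v, v w T}. Rewrite as E → β E' and E' → α E' | ε.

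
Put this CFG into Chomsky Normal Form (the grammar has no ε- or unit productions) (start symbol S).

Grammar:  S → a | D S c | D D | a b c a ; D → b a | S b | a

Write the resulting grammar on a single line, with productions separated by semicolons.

Introduce a nonterminal for each terminal appearing in a rule of length ≥ 2: X1 → c, X2 → a, X3 → b.
Binarize each right-hand side of length ≥ 3 by chaining fresh nonterminals (Y1, Y2, …): affected rules were S → D S X1; S → X2 X3 X1 X2.

S → a | D Y1 | D D | X2 Y2; D → X3 X2 | S X3 | a; X1 → c; X2 → a; X3 → b; Y1 → S X1; Y2 → X3 Y3; Y3 → X1 X2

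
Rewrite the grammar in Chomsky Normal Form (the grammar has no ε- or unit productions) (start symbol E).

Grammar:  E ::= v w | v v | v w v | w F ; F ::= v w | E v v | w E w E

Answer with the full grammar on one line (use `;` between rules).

E ::= X1 X2 | X1 X1 | X1 Y1 | X2 F; F ::= X1 X2 | E Y2 | X2 Y3; X1 ::= v; X2 ::= w; Y1 ::= X2 X1; Y2 ::= X1 X1; Y3 ::= E Y4; Y4 ::= X2 E

Introduce a nonterminal for each terminal appearing in a rule of length ≥ 2: X1 → v, X2 → w.
Binarize each right-hand side of length ≥ 3 by chaining fresh nonterminals (Y1, Y2, …): affected rules were E → X1 X2 X1; F → E X1 X1; F → X2 E X2 E.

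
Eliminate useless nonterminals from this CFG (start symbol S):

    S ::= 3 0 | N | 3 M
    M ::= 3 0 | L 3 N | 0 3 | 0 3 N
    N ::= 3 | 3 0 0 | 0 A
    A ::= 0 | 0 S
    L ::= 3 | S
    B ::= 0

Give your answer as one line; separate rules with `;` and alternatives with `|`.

S ::= 3 0 | N | 3 M; M ::= 3 0 | L 3 N | 0 3 | 0 3 N; N ::= 3 | 3 0 0 | 0 A; A ::= 0 | 0 S; L ::= 3 | S

Generating nonterminals: {A, B, L, M, N, S}.
Reachable from S after that: {A, L, M, N, S}.
Removed useless symbols: {B} and every production mentioning them.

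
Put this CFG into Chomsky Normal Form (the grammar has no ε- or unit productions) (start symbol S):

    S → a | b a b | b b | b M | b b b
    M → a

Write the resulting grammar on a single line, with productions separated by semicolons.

Introduce a nonterminal for each terminal appearing in a rule of length ≥ 2: X1 → b, X2 → a.
Binarize each right-hand side of length ≥ 3 by chaining fresh nonterminals (Y1, Y2, …): affected rules were S → X1 X2 X1; S → X1 X1 X1.

S → a | X1 Y1 | X1 X1 | X1 M | X1 Y2; M → a; X1 → b; X2 → a; Y1 → X2 X1; Y2 → X1 X1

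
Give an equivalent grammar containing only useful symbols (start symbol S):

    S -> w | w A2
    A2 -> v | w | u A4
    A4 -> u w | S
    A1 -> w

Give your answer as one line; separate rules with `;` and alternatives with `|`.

Generating nonterminals: {A1, A2, A4, S}.
Reachable from S after that: {A2, A4, S}.
Removed useless symbols: {A1} and every production mentioning them.

S -> w | w A2; A2 -> v | w | u A4; A4 -> u w | S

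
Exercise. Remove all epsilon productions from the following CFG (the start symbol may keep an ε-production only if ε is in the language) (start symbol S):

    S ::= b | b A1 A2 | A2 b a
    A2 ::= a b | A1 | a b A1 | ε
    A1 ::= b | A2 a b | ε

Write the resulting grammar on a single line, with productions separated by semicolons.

Nullable nonterminals: {A1, A2}.
ε ∉ L(G), so no ε-production is kept.
Expand every rule over subsets of its nullable positions: S → b A1 A2 gives b A1 A2 | b A1 | b A2. S → A2 b a gives A2 b a | b a. A1 → A2 a b gives A2 a b | a b.

S ::= b | b A1 A2 | b A1 | b A2 | A2 b a | b a; A2 ::= a b | A1 | a b A1; A1 ::= b | A2 a b | a b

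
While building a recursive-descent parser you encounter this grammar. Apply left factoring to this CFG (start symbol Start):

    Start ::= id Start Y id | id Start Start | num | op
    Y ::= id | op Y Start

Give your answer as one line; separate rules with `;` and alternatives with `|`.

Start has alternatives sharing prefix 'id Start': factor to Start → id Start Start1 with Start1 → Y id | Start.

Start ::= num | op | id Start Start1; Y ::= id | op Y Start; Start1 ::= Y id | Start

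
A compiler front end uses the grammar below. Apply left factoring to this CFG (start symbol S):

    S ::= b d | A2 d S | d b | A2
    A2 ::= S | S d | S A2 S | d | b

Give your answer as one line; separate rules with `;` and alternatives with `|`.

S ::= b d | d b | A2 S'; A2 ::= d | b | S A2'; S' ::= d S | eps; A2' ::= eps | d | A2 S

S has alternatives sharing prefix 'A2': factor to S → A2 S' with S' → d S | ε.
A2 has alternatives sharing prefix 'S': factor to A2 → S A2' with A2' → ε | d | A2 S.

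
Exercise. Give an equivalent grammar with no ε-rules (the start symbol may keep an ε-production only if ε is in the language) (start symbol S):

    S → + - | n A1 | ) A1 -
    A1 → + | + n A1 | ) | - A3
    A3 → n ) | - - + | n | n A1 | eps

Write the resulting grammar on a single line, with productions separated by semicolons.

Nullable set = {A3}.
ε ∉ L(G), so no ε-production is kept.
Add the nullable-subset variants: A1 → - A3 gives - A3 | -.

S → + - | n A1 | ) A1 -; A1 → + | + n A1 | ) | - A3 | -; A3 → n ) | - - + | n | n A1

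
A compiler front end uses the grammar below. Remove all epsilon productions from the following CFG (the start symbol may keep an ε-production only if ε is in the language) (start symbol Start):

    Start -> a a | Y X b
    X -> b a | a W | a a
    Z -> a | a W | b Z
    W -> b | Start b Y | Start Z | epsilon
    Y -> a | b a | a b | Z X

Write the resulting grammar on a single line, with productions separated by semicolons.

Start -> a a | Y X b; X -> b a | a W | a | a a; Z -> a | a W | b Z; W -> b | Start b Y | Start Z; Y -> a | b a | a b | Z X

Nullable nonterminals: {W}.
ε ∉ L(G), so no ε-production is kept.
For each production, add variants omitting each subset of nullable occurrences: X → a W gives a W | a.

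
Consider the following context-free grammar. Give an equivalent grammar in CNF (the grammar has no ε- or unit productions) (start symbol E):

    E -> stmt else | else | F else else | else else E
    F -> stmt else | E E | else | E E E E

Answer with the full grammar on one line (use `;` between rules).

Introduce a nonterminal for each terminal appearing in a rule of length ≥ 2: X1 → stmt, X2 → else.
Binarize each right-hand side of length ≥ 3 by chaining fresh nonterminals (Y1, Y2, …): affected rules were E → F X2 X2; E → X2 X2 E; F → E E E E.

E -> X1 X2 | else | F Y1 | X2 Y2; F -> X1 X2 | E E | else | E Y3; X1 -> stmt; X2 -> else; Y1 -> X2 X2; Y2 -> X2 E; Y3 -> E Y4; Y4 -> E E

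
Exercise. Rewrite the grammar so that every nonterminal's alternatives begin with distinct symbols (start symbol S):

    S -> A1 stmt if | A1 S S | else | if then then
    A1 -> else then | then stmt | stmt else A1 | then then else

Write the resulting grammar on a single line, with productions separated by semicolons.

S -> else | if then then | A1 S'; A1 -> else then | stmt else A1 | then A1'; S' -> stmt if | S S; A1' -> stmt | then else

S has alternatives sharing prefix 'A1': factor to S → A1 S' with S' → stmt if | S S.
A1 has alternatives sharing prefix 'then': factor to A1 → then A1' with A1' → stmt | then else.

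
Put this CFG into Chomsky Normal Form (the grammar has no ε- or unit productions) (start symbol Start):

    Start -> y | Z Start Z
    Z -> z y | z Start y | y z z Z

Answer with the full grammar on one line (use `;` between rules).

Introduce a nonterminal for each terminal appearing in a rule of length ≥ 2: X1 → z, X2 → y.
Binarize each right-hand side of length ≥ 3 by chaining fresh nonterminals (Y1, Y2, …): affected rules were Start → Z Start Z; Z → X1 Start X2; Z → X2 X1 X1 Z.

Start -> y | Z Y1; Z -> X1 X2 | X1 Y2 | X2 Y3; X1 -> z; X2 -> y; Y1 -> Start Z; Y2 -> Start X2; Y3 -> X1 Y4; Y4 -> X1 Z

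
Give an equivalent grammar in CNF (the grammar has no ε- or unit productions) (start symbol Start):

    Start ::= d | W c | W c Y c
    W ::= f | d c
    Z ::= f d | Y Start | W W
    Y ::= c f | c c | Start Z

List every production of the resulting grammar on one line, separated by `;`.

Start ::= d | W X1 | W Y1; W ::= f | X2 X1; Z ::= X3 X2 | Y Start | W W; Y ::= X1 X3 | X1 X1 | Start Z; X1 ::= c; X2 ::= d; X3 ::= f; Y1 ::= X1 Y2; Y2 ::= Y X1

Introduce a nonterminal for each terminal appearing in a rule of length ≥ 2: X1 → c, X2 → d, X3 → f.
Binarize each right-hand side of length ≥ 3 by chaining fresh nonterminals (Y1, Y2, …): affected rules were Start → W X1 Y X1.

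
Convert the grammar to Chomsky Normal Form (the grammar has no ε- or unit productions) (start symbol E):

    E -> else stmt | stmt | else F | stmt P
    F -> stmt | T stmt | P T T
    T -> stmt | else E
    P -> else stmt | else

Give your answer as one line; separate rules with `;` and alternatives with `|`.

E -> X1 X2 | stmt | X1 F | X2 P; F -> stmt | T X2 | P Y1; T -> stmt | X1 E; P -> X1 X2 | else; X1 -> else; X2 -> stmt; Y1 -> T T

Introduce a nonterminal for each terminal appearing in a rule of length ≥ 2: X1 → else, X2 → stmt.
Binarize each right-hand side of length ≥ 3 by chaining fresh nonterminals (Y1, Y2, …): affected rules were F → P T T.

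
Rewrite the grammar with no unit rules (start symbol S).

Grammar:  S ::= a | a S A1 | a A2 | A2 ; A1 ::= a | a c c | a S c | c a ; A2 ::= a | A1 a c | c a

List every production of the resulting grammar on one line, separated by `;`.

S ::= a | A1 a c | c a | a S A1 | a A2; A1 ::= a | a c c | a S c | c a; A2 ::= a | A1 a c | c a

Unit pairs: S ⇒* {A2}.
For each unit pair (A, B), copy every non-unit production of B to A, then drop all unit productions.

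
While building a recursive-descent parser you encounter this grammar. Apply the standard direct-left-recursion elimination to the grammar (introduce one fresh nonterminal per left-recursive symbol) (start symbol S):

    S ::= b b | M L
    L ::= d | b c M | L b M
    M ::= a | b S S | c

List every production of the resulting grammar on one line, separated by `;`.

Left recursion appears on L.
For L: α = {b M}, β = {d, b c M}. Rewrite as L → β L' and L' → α L' | ε.

S ::= b b | M L; L ::= d L' | b c M L'; M ::= a | b S S | c; L' ::= b M L' | ε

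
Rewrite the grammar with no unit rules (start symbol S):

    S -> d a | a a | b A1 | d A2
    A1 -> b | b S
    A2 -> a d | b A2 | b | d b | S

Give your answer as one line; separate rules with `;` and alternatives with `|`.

Unit pairs: A2 ⇒* {S}.
Replace each nonterminal's rules with the union of the non-unit rules of every nonterminal it unit-derives.

S -> d a | a a | b A1 | d A2; A1 -> b | b S; A2 -> a d | b A2 | b | d b | d a | a a | b A1 | d A2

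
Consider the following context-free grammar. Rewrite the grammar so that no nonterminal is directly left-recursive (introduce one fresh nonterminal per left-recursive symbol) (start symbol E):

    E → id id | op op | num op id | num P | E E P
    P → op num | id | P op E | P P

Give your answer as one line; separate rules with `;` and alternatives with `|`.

E → id id E' | op op E' | num op id E' | num P E'; P → op num P' | id P'; E' → E P E' | ε; P' → op E P' | P P' | ε

E, P are directly left-recursive.
For E: α = {E P}, β = {id id, op op, num op id, num P}. Rewrite as E → β E' and E' → α E' | ε.
For P: α = {op E, P}, β = {op num, id}. Rewrite as P → β P' and P' → α P' | ε.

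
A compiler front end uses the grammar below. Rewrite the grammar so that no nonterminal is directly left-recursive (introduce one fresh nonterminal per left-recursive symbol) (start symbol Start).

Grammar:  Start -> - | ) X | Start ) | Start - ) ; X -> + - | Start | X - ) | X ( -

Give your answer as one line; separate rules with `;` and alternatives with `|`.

Directly left-recursive nonterminals: Start, X.
For Start: α = {), - )}, β = {-, ) X}. Rewrite as Start → β Start1 and Start1 → α Start1 | ε.
For X: α = {- ), ( -}, β = {+ -, Start}. Rewrite as X → β X1 and X1 → α X1 | ε.

Start -> - Start1 | ) X Start1; X -> + - X1 | Start X1; Start1 -> ) Start1 | - ) Start1 | ε; X1 -> - ) X1 | ( - X1 | ε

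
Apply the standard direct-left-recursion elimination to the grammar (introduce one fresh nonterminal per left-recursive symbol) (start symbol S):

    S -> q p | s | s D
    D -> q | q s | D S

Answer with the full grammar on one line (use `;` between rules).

S -> q p | s | s D; D -> q D' | q s D'; D' -> S D' | ε

Left recursion appears on D.
For D: α = {S}, β = {q, q s}. Rewrite as D → β D' and D' → α D' | ε.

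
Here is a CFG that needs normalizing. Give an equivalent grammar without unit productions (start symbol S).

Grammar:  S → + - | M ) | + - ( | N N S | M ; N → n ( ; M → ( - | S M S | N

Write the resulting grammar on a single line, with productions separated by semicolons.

S → + - | M ) | + - ( | N N S | n ( | ( - | S M S; N → n (; M → n ( | ( - | S M S

Unit pairs: M ⇒* {N}; S ⇒* {M, N}.
For each unit pair (A, B), copy every non-unit production of B to A, then drop all unit productions.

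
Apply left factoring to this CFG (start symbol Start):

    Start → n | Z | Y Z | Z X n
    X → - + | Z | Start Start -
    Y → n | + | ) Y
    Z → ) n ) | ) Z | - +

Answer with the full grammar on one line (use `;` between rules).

Start has alternatives sharing prefix 'Z': factor to Start → Z Start1 with Start1 → ε | X n.
Z has alternatives sharing prefix ')': factor to Z → ) Z1 with Z1 → n ) | Z.

Start → n | Y Z | Z Start1; X → - + | Z | Start Start -; Y → n | + | ) Y; Z → - + | ) Z1; Start1 → ε | X n; Z1 → n ) | Z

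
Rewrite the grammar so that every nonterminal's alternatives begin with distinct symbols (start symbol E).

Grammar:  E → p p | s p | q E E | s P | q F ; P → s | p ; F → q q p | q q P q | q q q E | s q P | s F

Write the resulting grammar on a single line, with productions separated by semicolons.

E has alternatives sharing prefix 's': factor to E → s E' with E' → p | P.
E has alternatives sharing prefix 'q': factor to E → q E'' with E'' → E E | F.
F has alternatives sharing prefix 'q q': factor to F → q q F' with F' → p | P q | q E.
F has alternatives sharing prefix 's': factor to F → s F'' with F'' → q P | F.

E → p p | s E' | q E''; P → s | p; F → q q F' | s F''; E' → p | P; E'' → E E | F; F' → p | P q | q E; F'' → q P | F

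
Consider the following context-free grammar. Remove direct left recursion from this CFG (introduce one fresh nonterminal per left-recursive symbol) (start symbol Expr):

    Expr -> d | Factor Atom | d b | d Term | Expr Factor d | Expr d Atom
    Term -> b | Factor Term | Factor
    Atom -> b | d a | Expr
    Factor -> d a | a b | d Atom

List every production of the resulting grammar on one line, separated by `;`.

Directly left-recursive nonterminal: Expr.
For Expr: α = {Factor d, d Atom}, β = {d, Factor Atom, d b, d Term}. Rewrite as Expr → β Expr1 and Expr1 → α Expr1 | ε.

Expr -> d Expr1 | Factor Atom Expr1 | d b Expr1 | d Term Expr1; Term -> b | Factor Term | Factor; Atom -> b | d a | Expr; Factor -> d a | a b | d Atom; Expr1 -> Factor d Expr1 | d Atom Expr1 | ε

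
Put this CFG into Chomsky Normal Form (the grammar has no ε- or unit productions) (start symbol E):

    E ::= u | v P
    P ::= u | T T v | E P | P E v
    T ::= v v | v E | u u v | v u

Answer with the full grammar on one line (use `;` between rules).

E ::= u | X1 P; P ::= u | T Y1 | E P | P Y2; T ::= X1 X1 | X1 E | X2 Y3 | X1 X2; X1 ::= v; X2 ::= u; Y1 ::= T X1; Y2 ::= E X1; Y3 ::= X2 X1

Introduce a nonterminal for each terminal appearing in a rule of length ≥ 2: X1 → v, X2 → u.
Binarize each right-hand side of length ≥ 3 by chaining fresh nonterminals (Y1, Y2, …): affected rules were P → T T X1; P → P E X1; T → X2 X2 X1.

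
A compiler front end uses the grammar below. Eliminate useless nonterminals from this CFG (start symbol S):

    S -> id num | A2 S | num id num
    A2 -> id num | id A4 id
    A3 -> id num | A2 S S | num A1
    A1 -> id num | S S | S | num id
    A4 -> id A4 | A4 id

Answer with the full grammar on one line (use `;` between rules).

S -> id num | A2 S | num id num; A2 -> id num

Generating nonterminals: {A1, A2, A3, S}.
Reachable from S after that: {A2, S}.
Removed useless symbols: {A1, A3, A4} and every production mentioning them.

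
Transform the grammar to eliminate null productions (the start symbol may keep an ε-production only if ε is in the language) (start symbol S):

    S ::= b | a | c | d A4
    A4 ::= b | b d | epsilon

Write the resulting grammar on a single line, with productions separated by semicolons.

Nullable set = {A4}.
ε ∉ L(G), so no ε-production is kept.
Add the nullable-subset variants: S → d A4 gives d A4 | d.

S ::= b | a | c | d A4 | d; A4 ::= b | b d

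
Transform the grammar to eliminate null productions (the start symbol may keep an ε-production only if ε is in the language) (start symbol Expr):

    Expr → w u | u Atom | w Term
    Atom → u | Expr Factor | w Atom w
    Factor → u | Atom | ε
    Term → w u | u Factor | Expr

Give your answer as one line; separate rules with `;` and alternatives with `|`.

Expr → w u | u Atom | w Term; Atom → u | Expr Factor | Expr | w Atom w; Factor → u | Atom; Term → w u | u Factor | u | Expr

Nullable nonterminals: {Factor}.
ε ∉ L(G), so no ε-production is kept.
Add the nullable-subset variants: Atom → Expr Factor gives Expr Factor | Expr. Term → u Factor gives u Factor | u.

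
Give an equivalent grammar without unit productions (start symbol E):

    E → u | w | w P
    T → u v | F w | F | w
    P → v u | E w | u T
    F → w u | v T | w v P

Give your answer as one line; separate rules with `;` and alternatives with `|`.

Unit pairs: T ⇒* {F}.
Replace each nonterminal's rules with the union of the non-unit rules of every nonterminal it unit-derives.

E → u | w | w P; T → w u | v T | w v P | u v | F w | w; P → v u | E w | u T; F → w u | v T | w v P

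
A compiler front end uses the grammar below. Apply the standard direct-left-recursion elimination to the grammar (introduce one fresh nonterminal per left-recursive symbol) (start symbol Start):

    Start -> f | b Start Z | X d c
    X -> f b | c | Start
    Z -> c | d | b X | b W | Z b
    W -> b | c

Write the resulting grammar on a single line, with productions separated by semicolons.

Directly left-recursive nonterminal: Z.
For Z: α = {b}, β = {c, d, b X, b W}. Rewrite as Z → β Z1 and Z1 → α Z1 | ε.

Start -> f | b Start Z | X d c; X -> f b | c | Start; Z -> c Z1 | d Z1 | b X Z1 | b W Z1; W -> b | c; Z1 -> b Z1 | ε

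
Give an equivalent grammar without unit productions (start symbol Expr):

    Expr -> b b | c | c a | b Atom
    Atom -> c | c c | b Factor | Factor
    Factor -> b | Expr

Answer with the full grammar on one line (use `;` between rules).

Expr -> b b | c | c a | b Atom; Atom -> c | c c | b Factor | b | b b | c a | b Atom; Factor -> b | b b | c | c a | b Atom

Unit pairs: Atom ⇒* {Expr, Factor}; Factor ⇒* {Expr}.
For each unit pair (A, B), copy every non-unit production of B to A, then drop all unit productions.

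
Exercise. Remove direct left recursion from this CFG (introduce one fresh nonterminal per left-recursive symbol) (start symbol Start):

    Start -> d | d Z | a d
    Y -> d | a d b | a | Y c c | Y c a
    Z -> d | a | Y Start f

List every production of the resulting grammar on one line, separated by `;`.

Start -> d | d Z | a d; Y -> d Y1 | a d b Y1 | a Y1; Z -> d | a | Y Start f; Y1 -> c c Y1 | c a Y1 | ε

Y is directly left-recursive.
For Y: α = {c c, c a}, β = {d, a d b, a}. Rewrite as Y → β Y1 and Y1 → α Y1 | ε.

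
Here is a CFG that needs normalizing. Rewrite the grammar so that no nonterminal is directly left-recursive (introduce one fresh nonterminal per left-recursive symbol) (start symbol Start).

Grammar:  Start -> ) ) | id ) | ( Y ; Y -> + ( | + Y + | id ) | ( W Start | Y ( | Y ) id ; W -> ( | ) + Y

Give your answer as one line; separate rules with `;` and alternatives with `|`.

Left recursion appears on Y.
For Y: α = {(, ) id}, β = {+ (, + Y +, id ), ( W Start}. Rewrite as Y → β Y1 and Y1 → α Y1 | ε.

Start -> ) ) | id ) | ( Y; Y -> + ( Y1 | + Y + Y1 | id ) Y1 | ( W Start Y1; W -> ( | ) + Y; Y1 -> ( Y1 | ) id Y1 | ε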